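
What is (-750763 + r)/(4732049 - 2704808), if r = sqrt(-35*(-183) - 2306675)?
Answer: -750763/2027241 + I*sqrt(2300270)/2027241 ≈ -0.37034 + 0.00074814*I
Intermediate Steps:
r = I*sqrt(2300270) (r = sqrt(6405 - 2306675) = sqrt(-2300270) = I*sqrt(2300270) ≈ 1516.7*I)
(-750763 + r)/(4732049 - 2704808) = (-750763 + I*sqrt(2300270))/(4732049 - 2704808) = (-750763 + I*sqrt(2300270))/2027241 = (-750763 + I*sqrt(2300270))*(1/2027241) = -750763/2027241 + I*sqrt(2300270)/2027241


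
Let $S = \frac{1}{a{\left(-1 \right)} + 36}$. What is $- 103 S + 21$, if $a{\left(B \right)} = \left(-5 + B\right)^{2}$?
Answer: $\frac{1409}{72} \approx 19.569$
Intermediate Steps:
$S = \frac{1}{72}$ ($S = \frac{1}{\left(-5 - 1\right)^{2} + 36} = \frac{1}{\left(-6\right)^{2} + 36} = \frac{1}{36 + 36} = \frac{1}{72} \approx 0.013889$)
$- 103 S + 21 = \left(-103\right) \frac{1}{72} + 21 = - \frac{103}{72} + 21 = \frac{1409}{72}$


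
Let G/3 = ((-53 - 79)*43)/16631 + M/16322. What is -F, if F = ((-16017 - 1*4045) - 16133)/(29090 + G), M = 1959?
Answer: 517114501710/415596562829 ≈ 1.2443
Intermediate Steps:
G = -180190629/271451182 (G = 3*(((-53 - 79)*43)/16631 + 1959/16322) = 3*(-132*43*(1/16631) + 1959*(1/16322)) = 3*(-5676*1/16631 + 1959/16322) = 3*(-5676/16631 + 1959/16322) = 3*(-60063543/271451182) = -180190629/271451182 ≈ -0.66381)
F = -517114501710/415596562829 (F = ((-16017 - 1*4045) - 16133)/(29090 - 180190629/271451182) = ((-16017 - 4045) - 16133)/(7896334693751/271451182) = (-20062 - 16133)*(271451182/7896334693751) = -36195*271451182/7896334693751 = -517114501710/415596562829 ≈ -1.2443)
-F = -1*(-517114501710/415596562829) = 517114501710/415596562829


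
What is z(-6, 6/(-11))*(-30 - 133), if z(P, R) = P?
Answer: 978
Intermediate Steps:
z(-6, 6/(-11))*(-30 - 133) = -6*(-30 - 133) = -6*(-163) = 978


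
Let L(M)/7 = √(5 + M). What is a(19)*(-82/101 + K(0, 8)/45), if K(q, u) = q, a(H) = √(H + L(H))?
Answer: -82*√(19 + 14*√6)/101 ≈ -5.9269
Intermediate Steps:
L(M) = 7*√(5 + M)
a(H) = √(H + 7*√(5 + H))
a(19)*(-82/101 + K(0, 8)/45) = √(19 + 7*√(5 + 19))*(-82/101 + 0/45) = √(19 + 7*√24)*(-82*1/101 + 0*(1/45)) = √(19 + 7*(2*√6))*(-82/101 + 0) = √(19 + 14*√6)*(-82/101) = -82*√(19 + 14*√6)/101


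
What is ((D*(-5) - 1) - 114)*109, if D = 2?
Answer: -13625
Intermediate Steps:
((D*(-5) - 1) - 114)*109 = ((2*(-5) - 1) - 114)*109 = ((-10 - 1) - 114)*109 = (-11 - 114)*109 = -125*109 = -13625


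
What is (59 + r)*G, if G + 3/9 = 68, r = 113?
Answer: 34916/3 ≈ 11639.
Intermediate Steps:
G = 203/3 (G = -⅓ + 68 = 203/3 ≈ 67.667)
(59 + r)*G = (59 + 113)*(203/3) = 172*(203/3) = 34916/3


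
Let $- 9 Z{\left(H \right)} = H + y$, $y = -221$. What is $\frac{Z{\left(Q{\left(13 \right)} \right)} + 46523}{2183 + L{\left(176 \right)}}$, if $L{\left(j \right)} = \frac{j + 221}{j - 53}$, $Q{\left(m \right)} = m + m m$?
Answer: $\frac{2861431}{134453} \approx 21.282$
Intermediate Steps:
$Q{\left(m \right)} = m + m^{2}$
$L{\left(j \right)} = \frac{221 + j}{-53 + j}$
$Z{\left(H \right)} = \frac{221}{9} - \frac{H}{9}$ ($Z{\left(H \right)} = - \frac{H - 221}{9} = - \frac{-221 + H}{9} = \frac{221}{9} - \frac{H}{9}$)
$\frac{Z{\left(Q{\left(13 \right)} \right)} + 46523}{2183 + L{\left(176 \right)}} = \frac{\left(\frac{221}{9} - \frac{13 \left(1 + 13\right)}{9}\right) + 46523}{2183 + \frac{221 + 176}{-53 + 176}} = \frac{\left(\frac{221}{9} - \frac{13 \cdot 14}{9}\right) + 46523}{2183 + \frac{1}{123} \cdot 397} = \frac{\left(\frac{221}{9} - \frac{182}{9}\right) + 46523}{2183 + \frac{1}{123} \cdot 397} = \frac{\left(\frac{221}{9} - \frac{182}{9}\right) + 46523}{2183 + \frac{397}{123}} = \frac{\frac{13}{3} + 46523}{\frac{268906}{123}} = \frac{139582}{3} \cdot \frac{123}{268906} = \frac{2861431}{134453}$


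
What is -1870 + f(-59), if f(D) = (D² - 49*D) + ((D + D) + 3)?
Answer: 4387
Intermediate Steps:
f(D) = 3 + D² - 47*D (f(D) = (D² - 49*D) + (2*D + 3) = (D² - 49*D) + (3 + 2*D) = 3 + D² - 47*D)
-1870 + f(-59) = -1870 + (3 + (-59)² - 47*(-59)) = -1870 + (3 + 3481 + 2773) = -1870 + 6257 = 4387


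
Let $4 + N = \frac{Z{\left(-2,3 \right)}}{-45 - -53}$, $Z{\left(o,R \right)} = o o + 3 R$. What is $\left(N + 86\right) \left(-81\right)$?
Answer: $- \frac{54189}{8} \approx -6773.6$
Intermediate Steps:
$Z{\left(o,R \right)} = o^{2} + 3 R$
$N = - \frac{19}{8}$ ($N = -4 + \frac{\left(-2\right)^{2} + 3 \cdot 3}{-45 - -53} = -4 + \frac{4 + 9}{-45 + 53} = -4 + \frac{13}{8} = - \frac{19}{8} \approx -2.375$)
$\left(N + 86\right) \left(-81\right) = \left(- \frac{19}{8} + 86\right) \left(-81\right) = \frac{669}{8} \left(-81\right) = - \frac{54189}{8}$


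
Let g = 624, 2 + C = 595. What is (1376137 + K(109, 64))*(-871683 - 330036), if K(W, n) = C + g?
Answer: -1655192471526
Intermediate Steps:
C = 593 (C = -2 + 595 = 593)
K(W, n) = 1217 (K(W, n) = 593 + 624 = 1217)
(1376137 + K(109, 64))*(-871683 - 330036) = (1376137 + 1217)*(-871683 - 330036) = 1377354*(-1201719) = -1655192471526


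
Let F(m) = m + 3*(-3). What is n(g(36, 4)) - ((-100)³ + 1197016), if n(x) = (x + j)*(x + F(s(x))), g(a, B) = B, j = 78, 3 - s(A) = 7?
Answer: -197754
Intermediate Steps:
s(A) = -4 (s(A) = 3 - 1*7 = 3 - 7 = -4)
F(m) = -9 + m (F(m) = m - 9 = -9 + m)
n(x) = (-13 + x)*(78 + x) (n(x) = (x + 78)*(x + (-9 - 4)) = (78 + x)*(x - 13) = (78 + x)*(-13 + x) = (-13 + x)*(78 + x))
n(g(36, 4)) - ((-100)³ + 1197016) = (-1014 + 4² + 65*4) - ((-100)³ + 1197016) = (-1014 + 16 + 260) - (-1000000 + 1197016) = -738 - 1*197016 = -738 - 197016 = -197754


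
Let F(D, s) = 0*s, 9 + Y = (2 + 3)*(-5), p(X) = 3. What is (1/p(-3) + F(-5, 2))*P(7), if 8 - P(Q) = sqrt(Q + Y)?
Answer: 8/3 - I*sqrt(3) ≈ 2.6667 - 1.732*I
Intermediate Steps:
Y = -34 (Y = -9 + (2 + 3)*(-5) = -9 + 5*(-5) = -9 - 25 = -34)
F(D, s) = 0
P(Q) = 8 - sqrt(-34 + Q) (P(Q) = 8 - sqrt(Q - 34) = 8 - sqrt(-34 + Q))
(1/p(-3) + F(-5, 2))*P(7) = (1/3 + 0)*(8 - sqrt(-34 + 7)) = (1/3 + 0)*(8 - sqrt(-27)) = (8 - 3*I*sqrt(3))/3 = 8/3 - I*sqrt(3)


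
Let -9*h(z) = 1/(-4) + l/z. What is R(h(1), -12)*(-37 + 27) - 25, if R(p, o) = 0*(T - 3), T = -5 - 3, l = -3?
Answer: -25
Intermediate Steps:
T = -8
h(z) = 1/36 + 1/(3*z) (h(z) = -(1/(-4) - 3/z)/9 = -(1*(-1/4) - 3/z)/9 = -(-1/4 - 3/z)/9 = 1/36 + 1/(3*z))
R(p, o) = 0 (R(p, o) = 0*(-8 - 3) = 0*(-11) = 0)
R(h(1), -12)*(-37 + 27) - 25 = 0*(-37 + 27) - 25 = 0*(-10) - 25 = 0 - 25 = -25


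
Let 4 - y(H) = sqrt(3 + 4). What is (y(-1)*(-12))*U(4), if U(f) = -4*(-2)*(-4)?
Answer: 1536 - 384*sqrt(7) ≈ 520.03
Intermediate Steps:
y(H) = 4 - sqrt(7) (y(H) = 4 - sqrt(3 + 4) = 4 - sqrt(7))
U(f) = -32 (U(f) = 8*(-4) = -32)
(y(-1)*(-12))*U(4) = ((4 - sqrt(7))*(-12))*(-32) = (-48 + 12*sqrt(7))*(-32) = 1536 - 384*sqrt(7)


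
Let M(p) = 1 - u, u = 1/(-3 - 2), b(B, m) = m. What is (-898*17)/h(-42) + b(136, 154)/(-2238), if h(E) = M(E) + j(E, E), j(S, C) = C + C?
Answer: 14230232/77211 ≈ 184.30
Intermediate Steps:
j(S, C) = 2*C
u = -1/5 (u = 1/(-5) = -1/5 ≈ -0.20000)
M(p) = 6/5 (M(p) = 1 - 1*(-1/5) = 1 + 1/5 = 6/5)
h(E) = 6/5 + 2*E
(-898*17)/h(-42) + b(136, 154)/(-2238) = (-898*17)/(6/5 + 2*(-42)) + 154/(-2238) = -15266/(6/5 - 84) + 154*(-1/2238) = -15266/(-414/5) - 77/1119 = -15266*(-5/414) - 77/1119 = 38165/207 - 77/1119 = 14230232/77211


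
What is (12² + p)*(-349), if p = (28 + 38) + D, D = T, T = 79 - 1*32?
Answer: -89693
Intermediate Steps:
T = 47 (T = 79 - 32 = 47)
D = 47
p = 113 (p = (28 + 38) + 47 = 66 + 47 = 113)
(12² + p)*(-349) = (12² + 113)*(-349) = (144 + 113)*(-349) = 257*(-349) = -89693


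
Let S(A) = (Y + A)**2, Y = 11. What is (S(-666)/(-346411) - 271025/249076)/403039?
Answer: -200745872175/34775279517091204 ≈ -5.7727e-6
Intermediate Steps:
S(A) = (11 + A)**2
(S(-666)/(-346411) - 271025/249076)/403039 = ((11 - 666)**2/(-346411) - 271025/249076)/403039 = ((-655)**2*(-1/346411) - 271025*1/249076)*(1/403039) = (429025*(-1/346411) - 271025/249076)*(1/403039) = (-429025/346411 - 271025/249076)*(1/403039) = -200745872175/86282666236*1/403039 = -200745872175/34775279517091204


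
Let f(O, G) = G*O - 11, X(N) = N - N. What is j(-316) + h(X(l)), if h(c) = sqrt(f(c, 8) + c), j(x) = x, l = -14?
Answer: -316 + I*sqrt(11) ≈ -316.0 + 3.3166*I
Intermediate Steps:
X(N) = 0
f(O, G) = -11 + G*O
h(c) = sqrt(-11 + 9*c) (h(c) = sqrt((-11 + 8*c) + c) = sqrt(-11 + 9*c))
j(-316) + h(X(l)) = -316 + sqrt(-11 + 9*0) = -316 + sqrt(-11 + 0) = -316 + sqrt(-11) = -316 + I*sqrt(11)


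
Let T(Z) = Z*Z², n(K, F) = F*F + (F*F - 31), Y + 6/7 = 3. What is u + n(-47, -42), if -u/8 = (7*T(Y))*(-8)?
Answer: 387353/49 ≈ 7905.2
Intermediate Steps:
Y = 15/7 (Y = -6/7 + 3 = 15/7 ≈ 2.1429)
n(K, F) = -31 + 2*F² (n(K, F) = F² + (F² - 31) = F² + (-31 + F²) = -31 + 2*F²)
T(Z) = Z³
u = 216000/49 (u = -8*7*(15/7)³*(-8) = -8*7*(3375/343)*(-8) = -27000*(-8)/49 = -8*(-27000/49) = 216000/49 ≈ 4408.2)
u + n(-47, -42) = 216000/49 + (-31 + 2*(-42)²) = 216000/49 + (-31 + 2*1764) = 216000/49 + (-31 + 3528) = 216000/49 + 3497 = 387353/49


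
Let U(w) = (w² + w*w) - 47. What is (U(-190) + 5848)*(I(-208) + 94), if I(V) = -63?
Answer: 2418031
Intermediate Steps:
U(w) = -47 + 2*w² (U(w) = (w² + w²) - 47 = 2*w² - 47 = -47 + 2*w²)
(U(-190) + 5848)*(I(-208) + 94) = ((-47 + 2*(-190)²) + 5848)*(-63 + 94) = ((-47 + 2*36100) + 5848)*31 = ((-47 + 72200) + 5848)*31 = (72153 + 5848)*31 = 78001*31 = 2418031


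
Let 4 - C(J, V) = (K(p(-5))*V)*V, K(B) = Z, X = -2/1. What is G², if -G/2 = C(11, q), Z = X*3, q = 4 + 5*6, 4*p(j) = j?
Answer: 192654400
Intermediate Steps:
p(j) = j/4
X = -2 (X = -2*1 = -2)
q = 34 (q = 4 + 30 = 34)
Z = -6 (Z = -2*3 = -6)
K(B) = -6
C(J, V) = 4 + 6*V² (C(J, V) = 4 - (-6*V)*V = 4 - (-6)*V² = 4 + 6*V²)
G = -13880 (G = -2*(4 + 6*34²) = -2*(4 + 6*1156) = -2*(4 + 6936) = -2*6940 = -13880)
G² = (-13880)² = 192654400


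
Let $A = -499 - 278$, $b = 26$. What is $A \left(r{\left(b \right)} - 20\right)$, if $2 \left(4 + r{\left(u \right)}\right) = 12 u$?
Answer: $-102564$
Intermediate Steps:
$r{\left(u \right)} = -4 + 6 u$ ($r{\left(u \right)} = -4 + \frac{12 u}{2} = -4 + 6 u$)
$A = -777$
$A \left(r{\left(b \right)} - 20\right) = - 777 \left(\left(-4 + 6 \cdot 26\right) - 20\right) = - 777 \left(\left(-4 + 156\right) - 20\right) = - 777 \left(152 - 20\right) = \left(-777\right) 132 = -102564$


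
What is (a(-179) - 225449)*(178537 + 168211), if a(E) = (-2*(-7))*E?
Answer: -79042940340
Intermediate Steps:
a(E) = 14*E
(a(-179) - 225449)*(178537 + 168211) = (14*(-179) - 225449)*(178537 + 168211) = (-2506 - 225449)*346748 = -227955*346748 = -79042940340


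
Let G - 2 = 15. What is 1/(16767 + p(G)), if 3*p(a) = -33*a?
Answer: 1/16580 ≈ 6.0314e-5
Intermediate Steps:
G = 17 (G = 2 + 15 = 17)
p(a) = -11*a (p(a) = (-33*a)/3 = -11*a)
1/(16767 + p(G)) = 1/(16767 - 11*17) = 1/(16767 - 187) = 1/16580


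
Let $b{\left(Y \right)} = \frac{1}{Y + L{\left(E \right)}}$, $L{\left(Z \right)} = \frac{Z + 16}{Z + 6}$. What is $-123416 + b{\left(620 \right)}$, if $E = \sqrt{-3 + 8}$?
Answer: $- \frac{1484631641945}{12029491} + \frac{10 \sqrt{5}}{12029491} \approx -1.2342 \cdot 10^{5}$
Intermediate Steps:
$E = \sqrt{5} \approx 2.2361$
$L{\left(Z \right)} = \frac{16 + Z}{6 + Z}$
$b{\left(Y \right)} = \frac{1}{Y + \frac{16 + \sqrt{5}}{6 + \sqrt{5}}}$
$-123416 + b{\left(620 \right)} = -123416 + \frac{6 + \sqrt{5}}{16 + \sqrt{5} + 620 \left(6 + \sqrt{5}\right)} = -123416 + \frac{6 + \sqrt{5}}{16 + \sqrt{5} + \left(3720 + 620 \sqrt{5}\right)} = -123416 + \frac{6 + \sqrt{5}}{3736 + 621 \sqrt{5}}$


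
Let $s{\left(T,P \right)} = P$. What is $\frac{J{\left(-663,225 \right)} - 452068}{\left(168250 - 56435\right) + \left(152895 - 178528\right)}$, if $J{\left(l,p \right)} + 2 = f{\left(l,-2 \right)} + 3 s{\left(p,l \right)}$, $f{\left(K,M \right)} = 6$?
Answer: $- \frac{454053}{86182} \approx -5.2685$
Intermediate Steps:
$J{\left(l,p \right)} = 4 + 3 l$ ($J{\left(l,p \right)} = -2 + \left(6 + 3 l\right) = 4 + 3 l$)
$\frac{J{\left(-663,225 \right)} - 452068}{\left(168250 - 56435\right) + \left(152895 - 178528\right)} = \frac{\left(4 + 3 \left(-663\right)\right) - 452068}{\left(168250 - 56435\right) + \left(152895 - 178528\right)} = \frac{\left(4 - 1989\right) - 452068}{111815 + \left(152895 - 178528\right)} = \frac{-1985 - 452068}{111815 - 25633} = - \frac{454053}{86182}$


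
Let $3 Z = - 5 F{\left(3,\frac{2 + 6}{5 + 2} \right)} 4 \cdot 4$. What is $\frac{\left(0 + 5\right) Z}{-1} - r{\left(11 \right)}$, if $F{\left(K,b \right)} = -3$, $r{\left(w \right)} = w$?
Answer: $-411$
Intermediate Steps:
$Z = 80$ ($Z = \frac{\left(-5\right) \left(-3\right) 4 \cdot 4}{3} = \frac{15 \cdot 4 \cdot 4}{3} = \frac{60 \cdot 4}{3} = \frac{1}{3} \cdot 240 = 80$)
$\frac{\left(0 + 5\right) Z}{-1} - r{\left(11 \right)} = \frac{\left(0 + 5\right) 80}{-1} - 11 = - 5 \cdot 80 - 11 = \left(-1\right) 400 - 11 = -400 - 11 = -411$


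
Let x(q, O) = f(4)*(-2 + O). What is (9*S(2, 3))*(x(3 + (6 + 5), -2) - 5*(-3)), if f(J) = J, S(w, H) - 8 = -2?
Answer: -54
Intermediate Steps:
S(w, H) = 6 (S(w, H) = 8 - 2 = 6)
x(q, O) = -8 + 4*O (x(q, O) = 4*(-2 + O) = -8 + 4*O)
(9*S(2, 3))*(x(3 + (6 + 5), -2) - 5*(-3)) = (9*6)*((-8 + 4*(-2)) - 5*(-3)) = 54*((-8 - 8) + 15) = 54*(-16 + 15) = 54*(-1) = -54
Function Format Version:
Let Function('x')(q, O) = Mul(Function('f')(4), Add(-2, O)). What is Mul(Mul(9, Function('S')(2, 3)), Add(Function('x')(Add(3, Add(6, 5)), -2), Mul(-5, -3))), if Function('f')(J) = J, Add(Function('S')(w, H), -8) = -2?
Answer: -54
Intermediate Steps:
Function('S')(w, H) = 6 (Function('S')(w, H) = Add(8, -2) = 6)
Function('x')(q, O) = Add(-8, Mul(4, O)) (Function('x')(q, O) = Mul(4, Add(-2, O)) = Add(-8, Mul(4, O)))
Mul(Mul(9, Function('S')(2, 3)), Add(Function('x')(Add(3, Add(6, 5)), -2), Mul(-5, -3))) = Mul(Mul(9, 6), Add(Add(-8, Mul(4, -2)), Mul(-5, -3))) = Mul(54, Add(Add(-8, -8), 15)) = Mul(54, Add(-16, 15)) = Mul(54, -1) = -54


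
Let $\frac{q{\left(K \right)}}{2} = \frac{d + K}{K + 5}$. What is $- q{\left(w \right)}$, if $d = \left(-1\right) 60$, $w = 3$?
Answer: $\frac{57}{4} \approx 14.25$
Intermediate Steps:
$d = -60$
$q{\left(K \right)} = \frac{2 \left(-60 + K\right)}{5 + K}$ ($q{\left(K \right)} = 2 \frac{-60 + K}{K + 5} = 2 \frac{-60 + K}{5 + K} = \frac{2 \left(-60 + K\right)}{5 + K}$)
$- q{\left(w \right)} = - \frac{2 \left(-60 + 3\right)}{5 + 3} = - \frac{2 \left(-57\right)}{8} = \left(-1\right) \left(- \frac{57}{4}\right) = \frac{57}{4}$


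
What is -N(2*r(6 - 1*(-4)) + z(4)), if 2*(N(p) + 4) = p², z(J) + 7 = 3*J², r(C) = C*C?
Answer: -58073/2 ≈ -29037.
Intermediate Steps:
r(C) = C²
z(J) = -7 + 3*J²
N(p) = -4 + p²/2
-N(2*r(6 - 1*(-4)) + z(4)) = -(-4 + (2*(6 - 1*(-4))² + (-7 + 3*4²))²/2) = -(-4 + (2*(6 + 4)² + (-7 + 3*16))²/2) = -(-4 + (2*10² + (-7 + 48))²/2) = -(-4 + (2*100 + 41)²/2) = -(-4 + (200 + 41)²/2) = -(-4 + (½)*241²) = -(-4 + (½)*58081) = -(-4 + 58081/2) = -1*58073/2 = -58073/2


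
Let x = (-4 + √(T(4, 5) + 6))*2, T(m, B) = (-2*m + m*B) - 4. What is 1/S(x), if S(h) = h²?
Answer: 1/(4*(4 - √14)²) ≈ 3.7458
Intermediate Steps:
T(m, B) = -4 - 2*m + B*m (T(m, B) = (-2*m + B*m) - 4 = -4 - 2*m + B*m)
x = -8 + 2*√14 (x = (-4 + √((-4 - 2*4 + 5*4) + 6))*2 = (-4 + √((-4 - 8 + 20) + 6))*2 = (-4 + √(8 + 6))*2 = (-4 + √14)*2 = -8 + 2*√14 ≈ -0.51669)
1/S(x) = 1/((-8 + 2*√14)²) = (-8 + 2*√14)⁻²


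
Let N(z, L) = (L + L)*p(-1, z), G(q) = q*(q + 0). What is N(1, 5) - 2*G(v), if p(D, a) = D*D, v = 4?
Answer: -22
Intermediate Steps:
p(D, a) = D**2
G(q) = q**2 (G(q) = q*q = q**2)
N(z, L) = 2*L (N(z, L) = (L + L)*(-1)**2 = (2*L)*1 = 2*L)
N(1, 5) - 2*G(v) = 2*5 - 2*4**2 = 10 - 2*16 = 10 - 32 = -22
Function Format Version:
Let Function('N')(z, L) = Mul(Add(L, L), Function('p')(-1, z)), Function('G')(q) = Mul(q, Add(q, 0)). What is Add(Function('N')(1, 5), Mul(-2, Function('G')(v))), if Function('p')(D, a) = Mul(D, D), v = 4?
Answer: -22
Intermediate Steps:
Function('p')(D, a) = Pow(D, 2)
Function('G')(q) = Pow(q, 2) (Function('G')(q) = Mul(q, q) = Pow(q, 2))
Function('N')(z, L) = Mul(2, L) (Function('N')(z, L) = Mul(Add(L, L), Pow(-1, 2)) = Mul(Mul(2, L), 1) = Mul(2, L))
Add(Function('N')(1, 5), Mul(-2, Function('G')(v))) = Add(Mul(2, 5), Mul(-2, Pow(4, 2))) = Add(10, Mul(-2, 16)) = Add(10, -32) = -22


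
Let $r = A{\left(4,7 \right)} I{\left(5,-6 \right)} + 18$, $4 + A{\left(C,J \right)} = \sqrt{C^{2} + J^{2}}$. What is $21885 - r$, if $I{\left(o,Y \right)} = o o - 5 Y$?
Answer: $22087 - 55 \sqrt{65} \approx 21644.0$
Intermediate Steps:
$A{\left(C,J \right)} = -4 + \sqrt{C^{2} + J^{2}}$
$I{\left(o,Y \right)} = o^{2} - 5 Y$
$r = -202 + 55 \sqrt{65}$ ($r = \left(-4 + \sqrt{4^{2} + 7^{2}}\right) \left(5^{2} - -30\right) + 18 = \left(-4 + \sqrt{16 + 49}\right) \left(25 + 30\right) + 18 = \left(-4 + \sqrt{65}\right) 55 + 18 = \left(-220 + 55 \sqrt{65}\right) + 18 = -202 + 55 \sqrt{65} \approx 241.42$)
$21885 - r = 21885 - \left(-202 + 55 \sqrt{65}\right) = 21885 + \left(202 - 55 \sqrt{65}\right) = 22087 - 55 \sqrt{65}$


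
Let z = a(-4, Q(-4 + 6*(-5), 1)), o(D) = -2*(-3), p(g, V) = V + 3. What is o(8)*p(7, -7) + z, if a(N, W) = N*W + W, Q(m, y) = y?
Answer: -27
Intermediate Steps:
p(g, V) = 3 + V
a(N, W) = W + N*W
o(D) = 6
z = -3 (z = 1*(1 - 4) = 1*(-3) = -3)
o(8)*p(7, -7) + z = 6*(3 - 7) - 3 = 6*(-4) - 3 = -24 - 3 = -27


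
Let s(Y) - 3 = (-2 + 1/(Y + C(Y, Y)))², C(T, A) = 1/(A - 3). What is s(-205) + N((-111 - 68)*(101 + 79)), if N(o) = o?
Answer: -58571408961077/1818254881 ≈ -32213.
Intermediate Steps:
C(T, A) = 1/(-3 + A)
s(Y) = 3 + (-2 + 1/(Y + 1/(-3 + Y)))²
s(-205) + N((-111 - 68)*(101 + 79)) = (3 + (5 - 7*(-205) + 2*(-205)²)²/(1 + (-205)² - 3*(-205))²) + (-111 - 68)*(101 + 79) = (3 + (5 + 1435 + 2*42025)²/(1 + 42025 + 615)²) - 179*180 = (3 + (5 + 1435 + 84050)²/42641²) - 32220 = (3 + (1/1818254881)*85490²) - 32220 = (3 + (1/1818254881)*7308540100) - 32220 = (3 + 7308540100/1818254881) - 32220 = 12763304743/1818254881 - 32220 = -58571408961077/1818254881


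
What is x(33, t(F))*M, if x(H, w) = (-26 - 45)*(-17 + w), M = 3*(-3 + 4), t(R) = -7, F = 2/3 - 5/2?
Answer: 5112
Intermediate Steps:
F = -11/6 (F = 2*(⅓) - 5*½ = ⅔ - 5/2 = -11/6 ≈ -1.8333)
M = 3 (M = 3*1 = 3)
x(H, w) = 1207 - 71*w (x(H, w) = -71*(-17 + w) = 1207 - 71*w)
x(33, t(F))*M = (1207 - 71*(-7))*3 = (1207 + 497)*3 = 1704*3 = 5112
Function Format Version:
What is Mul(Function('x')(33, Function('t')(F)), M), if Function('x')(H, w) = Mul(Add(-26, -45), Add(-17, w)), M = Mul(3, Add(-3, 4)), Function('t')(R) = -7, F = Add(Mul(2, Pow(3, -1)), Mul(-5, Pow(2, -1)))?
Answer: 5112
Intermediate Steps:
F = Rational(-11, 6) (F = Add(Mul(2, Rational(1, 3)), Mul(-5, Rational(1, 2))) = Add(Rational(2, 3), Rational(-5, 2)) = Rational(-11, 6) ≈ -1.8333)
M = 3 (M = Mul(3, 1) = 3)
Function('x')(H, w) = Add(1207, Mul(-71, w)) (Function('x')(H, w) = Mul(-71, Add(-17, w)) = Add(1207, Mul(-71, w)))
Mul(Function('x')(33, Function('t')(F)), M) = Mul(Add(1207, Mul(-71, -7)), 3) = Mul(Add(1207, 497), 3) = Mul(1704, 3) = 5112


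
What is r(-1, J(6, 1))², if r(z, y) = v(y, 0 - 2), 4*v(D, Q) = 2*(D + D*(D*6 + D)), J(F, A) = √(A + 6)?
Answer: 602 + 49*√7/2 ≈ 666.82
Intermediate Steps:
J(F, A) = √(6 + A)
v(D, Q) = D/2 + 7*D²/2 (v(D, Q) = (2*(D + D*(D*6 + D)))/4 = (2*(D + D*(6*D + D)))/4 = (2*(D + D*(7*D)))/4 = (2*(D + 7*D²))/4 = (2*D + 14*D²)/4 = D/2 + 7*D²/2)
r(z, y) = y*(1 + 7*y)/2
r(-1, J(6, 1))² = (√(6 + 1)*(1 + 7*√(6 + 1))/2)² = (√7*(1 + 7*√7)/2)² = 7*(1 + 7*√7)²/4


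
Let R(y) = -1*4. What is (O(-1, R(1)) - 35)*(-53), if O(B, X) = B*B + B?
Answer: 1855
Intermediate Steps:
R(y) = -4
O(B, X) = B + B² (O(B, X) = B² + B = B + B²)
(O(-1, R(1)) - 35)*(-53) = (-(1 - 1) - 35)*(-53) = (-1*0 - 35)*(-53) = (0 - 35)*(-53) = -35*(-53) = 1855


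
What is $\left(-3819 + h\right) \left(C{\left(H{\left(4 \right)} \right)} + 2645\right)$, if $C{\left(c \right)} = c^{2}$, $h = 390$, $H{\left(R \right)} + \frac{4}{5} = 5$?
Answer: $- \frac{228254814}{25} \approx -9.1302 \cdot 10^{6}$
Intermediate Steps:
$H{\left(R \right)} = \frac{21}{5}$ ($H{\left(R \right)} = - \frac{4}{5} + 5 = \frac{21}{5}$)
$\left(-3819 + h\right) \left(C{\left(H{\left(4 \right)} \right)} + 2645\right) = \left(-3819 + 390\right) \left(\left(\frac{21}{5}\right)^{2} + 2645\right) = - 3429 \left(\frac{441}{25} + 2645\right) = \left(-3429\right) \frac{66566}{25} = - \frac{228254814}{25}$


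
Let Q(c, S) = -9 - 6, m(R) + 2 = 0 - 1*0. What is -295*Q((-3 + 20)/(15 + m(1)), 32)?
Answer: 4425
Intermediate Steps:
m(R) = -2 (m(R) = -2 + (0 - 1*0) = -2 + (0 + 0) = -2 + 0 = -2)
Q(c, S) = -15
-295*Q((-3 + 20)/(15 + m(1)), 32) = -295*(-15) = 4425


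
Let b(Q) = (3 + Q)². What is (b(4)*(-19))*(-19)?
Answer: 17689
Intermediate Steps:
(b(4)*(-19))*(-19) = ((3 + 4)²*(-19))*(-19) = (7²*(-19))*(-19) = (49*(-19))*(-19) = -931*(-19) = 17689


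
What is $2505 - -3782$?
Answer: $6287$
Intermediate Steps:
$2505 - -3782 = 2505 + 3782 = 6287$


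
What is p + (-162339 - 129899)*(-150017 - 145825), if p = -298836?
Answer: 86455975560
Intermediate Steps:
p + (-162339 - 129899)*(-150017 - 145825) = -298836 + (-162339 - 129899)*(-150017 - 145825) = -298836 - 292238*(-295842) = -298836 + 86456274396 = 86455975560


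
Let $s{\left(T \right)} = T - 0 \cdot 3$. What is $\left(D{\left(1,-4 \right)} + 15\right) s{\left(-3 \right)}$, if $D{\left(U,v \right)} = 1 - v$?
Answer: $-60$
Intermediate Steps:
$s{\left(T \right)} = T$ ($s{\left(T \right)} = T - 0 = T + 0 = T$)
$\left(D{\left(1,-4 \right)} + 15\right) s{\left(-3 \right)} = \left(\left(1 - -4\right) + 15\right) \left(-3\right) = \left(\left(1 + 4\right) + 15\right) \left(-3\right) = \left(5 + 15\right) \left(-3\right) = 20 \left(-3\right) = -60$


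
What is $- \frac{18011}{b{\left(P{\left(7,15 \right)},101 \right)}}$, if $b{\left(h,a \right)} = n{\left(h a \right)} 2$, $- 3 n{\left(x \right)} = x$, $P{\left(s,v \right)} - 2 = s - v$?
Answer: $- \frac{18011}{404} \approx -44.582$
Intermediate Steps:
$P{\left(s,v \right)} = 2 + s - v$ ($P{\left(s,v \right)} = 2 + \left(s - v\right) = 2 + s - v$)
$n{\left(x \right)} = - \frac{x}{3}$
$b{\left(h,a \right)} = - \frac{2 a h}{3}$ ($b{\left(h,a \right)} = - \frac{h a}{3} \cdot 2 = - \frac{a h}{3} \cdot 2 = - \frac{2 a h}{3}$)
$- \frac{18011}{b{\left(P{\left(7,15 \right)},101 \right)}} = - \frac{18011}{\left(- \frac{2}{3}\right) 101 \left(2 + 7 - 15\right)} = - \frac{18011}{\left(- \frac{2}{3}\right) 101 \left(-6\right)} = - \frac{18011}{404}$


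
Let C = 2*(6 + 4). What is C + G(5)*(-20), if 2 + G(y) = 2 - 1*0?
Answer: 20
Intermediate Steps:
C = 20 (C = 2*10 = 20)
G(y) = 0 (G(y) = -2 + (2 - 1*0) = -2 + (2 + 0) = -2 + 2 = 0)
C + G(5)*(-20) = 20 + 0*(-20) = 20 + 0 = 20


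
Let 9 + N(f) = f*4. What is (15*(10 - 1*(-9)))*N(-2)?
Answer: -4845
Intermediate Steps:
N(f) = -9 + 4*f (N(f) = -9 + f*4 = -9 + 4*f)
(15*(10 - 1*(-9)))*N(-2) = (15*(10 - 1*(-9)))*(-9 + 4*(-2)) = (15*(10 + 9))*(-9 - 8) = (15*19)*(-17) = 285*(-17) = -4845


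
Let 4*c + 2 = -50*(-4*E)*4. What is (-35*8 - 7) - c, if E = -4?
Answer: 1027/2 ≈ 513.50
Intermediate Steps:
c = -1601/2 (c = -1/2 + (-50*(-4*(-4))*4)/4 = -1/2 + (-800*4)/4 = -1/2 + (-50*64)/4 = -1/2 + (1/4)*(-3200) = -1/2 - 800 = -1601/2 ≈ -800.50)
(-35*8 - 7) - c = (-35*8 - 7) - 1*(-1601/2) = (-280 - 7) + 1601/2 = -287 + 1601/2 = 1027/2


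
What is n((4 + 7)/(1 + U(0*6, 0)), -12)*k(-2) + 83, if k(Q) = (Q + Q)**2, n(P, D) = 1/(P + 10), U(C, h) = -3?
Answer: 779/9 ≈ 86.556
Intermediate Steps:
n(P, D) = 1/(10 + P)
k(Q) = 4*Q**2 (k(Q) = (2*Q)**2 = 4*Q**2)
n((4 + 7)/(1 + U(0*6, 0)), -12)*k(-2) + 83 = (4*(-2)**2)/(10 + (4 + 7)/(1 - 3)) + 83 = (4*4)/(10 + 11/(-2)) + 83 = 16/(10 + 11*(-1/2)) + 83 = 16/(10 - 11/2) + 83 = 16/(9/2) + 83 = (2/9)*16 + 83 = 32/9 + 83 = 779/9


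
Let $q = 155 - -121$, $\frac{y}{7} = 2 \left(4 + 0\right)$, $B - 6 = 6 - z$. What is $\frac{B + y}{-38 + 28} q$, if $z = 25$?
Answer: $- \frac{5934}{5} \approx -1186.8$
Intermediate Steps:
$B = -13$ ($B = 6 + \left(6 - 25\right) = 6 - 19 = -13$)
$y = 56$ ($y = 7 \cdot 2 \left(4 + 0\right) = 7 \cdot 2 \cdot 4 = 7 \cdot 8 = 56$)
$q = 276$ ($q = 155 + 121 = 276$)
$\frac{B + y}{-38 + 28} q = \frac{-13 + 56}{-38 + 28} \cdot 276 = \frac{43}{-10} \cdot 276 = 43 \left(- \frac{1}{10}\right) 276 = \left(- \frac{43}{10}\right) 276 = - \frac{5934}{5}$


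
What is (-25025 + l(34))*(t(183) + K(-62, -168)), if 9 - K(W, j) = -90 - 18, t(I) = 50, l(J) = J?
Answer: -4173497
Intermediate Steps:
K(W, j) = 117 (K(W, j) = 9 - (-90 - 18) = 9 - 1*(-108) = 9 + 108 = 117)
(-25025 + l(34))*(t(183) + K(-62, -168)) = (-25025 + 34)*(50 + 117) = -24991*167 = -4173497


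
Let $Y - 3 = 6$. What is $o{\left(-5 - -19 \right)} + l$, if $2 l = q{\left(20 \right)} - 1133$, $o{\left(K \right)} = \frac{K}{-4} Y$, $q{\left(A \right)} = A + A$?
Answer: $-578$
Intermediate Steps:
$Y = 9$ ($Y = 3 + 6 = 9$)
$q{\left(A \right)} = 2 A$
$o{\left(K \right)} = - \frac{9 K}{4}$ ($o{\left(K \right)} = \frac{K}{-4} \cdot 9 = K \left(- \frac{1}{4}\right) 9 = - \frac{K}{4} \cdot 9 = - \frac{9 K}{4}$)
$l = - \frac{1093}{2}$ ($l = \frac{2 \cdot 20 - 1133}{2} = \frac{40 - 1133}{2} = \frac{1}{2} \left(-1093\right) = - \frac{1093}{2} \approx -546.5$)
$o{\left(-5 - -19 \right)} + l = - \frac{9 \left(-5 - -19\right)}{4} - \frac{1093}{2} = - \frac{9 \left(-5 + 19\right)}{4} - \frac{1093}{2} = \left(- \frac{9}{4}\right) 14 - \frac{1093}{2} = - \frac{63}{2} - \frac{1093}{2} = -578$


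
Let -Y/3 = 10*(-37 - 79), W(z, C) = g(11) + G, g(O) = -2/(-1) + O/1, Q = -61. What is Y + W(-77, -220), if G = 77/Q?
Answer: 212996/61 ≈ 3491.7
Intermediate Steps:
G = -77/61 (G = 77/(-61) = 77*(-1/61) = -77/61 ≈ -1.2623)
g(O) = 2 + O (g(O) = -2*(-1) + O*1 = 2 + O)
W(z, C) = 716/61 (W(z, C) = (2 + 11) - 77/61 = 13 - 77/61 = 716/61)
Y = 3480 (Y = -30*(-37 - 79) = -30*(-116) = -3*(-1160) = 3480)
Y + W(-77, -220) = 3480 + 716/61 = 212996/61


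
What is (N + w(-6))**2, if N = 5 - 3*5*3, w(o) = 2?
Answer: 1444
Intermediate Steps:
N = -40 (N = 5 - 15*3 = 5 - 45 = -40)
(N + w(-6))**2 = (-40 + 2)**2 = (-38)**2 = 1444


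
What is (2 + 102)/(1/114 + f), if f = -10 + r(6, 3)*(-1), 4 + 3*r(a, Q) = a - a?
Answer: -3952/329 ≈ -12.012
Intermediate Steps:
r(a, Q) = -4/3 (r(a, Q) = -4/3 + (a - a)/3 = -4/3 + (⅓)*0 = -4/3 + 0 = -4/3)
f = -26/3 (f = -10 - 4/3*(-1) = -10 + 4/3 = -26/3 ≈ -8.6667)
(2 + 102)/(1/114 + f) = (2 + 102)/(1/114 - 26/3) = 104/(1/114 - 26/3) = 104/(-329/38) = 104*(-38/329) = -3952/329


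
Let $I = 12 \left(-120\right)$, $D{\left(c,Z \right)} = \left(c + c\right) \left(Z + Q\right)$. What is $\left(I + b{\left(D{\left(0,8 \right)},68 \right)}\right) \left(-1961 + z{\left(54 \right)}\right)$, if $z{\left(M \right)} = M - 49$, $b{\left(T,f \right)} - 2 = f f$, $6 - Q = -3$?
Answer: $-6231816$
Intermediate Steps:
$Q = 9$ ($Q = 6 - -3 = 6 + 3 = 9$)
$D{\left(c,Z \right)} = 2 c \left(9 + Z\right)$ ($D{\left(c,Z \right)} = \left(c + c\right) \left(Z + 9\right) = 2 c \left(9 + Z\right)$)
$b{\left(T,f \right)} = 2 + f^{2}$ ($b{\left(T,f \right)} = 2 + f f = 2 + f^{2}$)
$I = -1440$
$z{\left(M \right)} = -49 + M$
$\left(I + b{\left(D{\left(0,8 \right)},68 \right)}\right) \left(-1961 + z{\left(54 \right)}\right) = \left(-1440 + \left(2 + 68^{2}\right)\right) \left(-1961 + \left(-49 + 54\right)\right) = \left(-1440 + \left(2 + 4624\right)\right) \left(-1961 + 5\right) = \left(-1440 + 4626\right) \left(-1956\right) = 3186 \left(-1956\right) = -6231816$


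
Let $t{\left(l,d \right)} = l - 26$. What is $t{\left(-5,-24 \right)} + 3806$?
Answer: $3775$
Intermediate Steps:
$t{\left(l,d \right)} = -26 + l$
$t{\left(-5,-24 \right)} + 3806 = \left(-26 - 5\right) + 3806 = -31 + 3806 = 3775$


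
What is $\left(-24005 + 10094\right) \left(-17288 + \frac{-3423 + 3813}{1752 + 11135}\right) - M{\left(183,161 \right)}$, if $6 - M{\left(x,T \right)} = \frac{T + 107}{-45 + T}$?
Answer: $\frac{89877744256745}{373723} \approx 2.4049 \cdot 10^{8}$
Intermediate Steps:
$M{\left(x,T \right)} = 6 - \frac{107 + T}{-45 + T}$ ($M{\left(x,T \right)} = 6 - \frac{T + 107}{-45 + T} = 6 - \frac{107 + T}{-45 + T}$)
$\left(-24005 + 10094\right) \left(-17288 + \frac{-3423 + 3813}{1752 + 11135}\right) - M{\left(183,161 \right)} = \left(-24005 + 10094\right) \left(-17288 + \frac{-3423 + 3813}{1752 + 11135}\right) - \frac{-377 + 5 \cdot 161}{-45 + 161} = - 13911 \left(-17288 + \frac{390}{12887}\right) - \frac{-377 + 805}{116} = - 13911 \left(-17288 + 390 \cdot \frac{1}{12887}\right) - \frac{1}{116} \cdot 428 = - 13911 \left(-17288 + \frac{390}{12887}\right) - \frac{107}{29} = \left(-13911\right) \left(- \frac{222790066}{12887}\right) - \frac{107}{29} = \frac{3099232608126}{12887} - \frac{107}{29} = \frac{89877744256745}{373723}$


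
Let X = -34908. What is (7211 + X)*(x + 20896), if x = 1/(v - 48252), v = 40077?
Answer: -4731334457903/8175 ≈ -5.7876e+8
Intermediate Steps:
x = -1/8175 (x = 1/(40077 - 48252) = 1/(-8175) = -1/8175 ≈ -0.00012232)
(7211 + X)*(x + 20896) = (7211 - 34908)*(-1/8175 + 20896) = -27697*170824799/8175 = -4731334457903/8175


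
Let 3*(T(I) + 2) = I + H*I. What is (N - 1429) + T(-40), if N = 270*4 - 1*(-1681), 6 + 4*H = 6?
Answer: 3950/3 ≈ 1316.7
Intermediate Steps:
H = 0 (H = -3/2 + (¼)*6 = -3/2 + 3/2 = 0)
N = 2761 (N = 1080 + 1681 = 2761)
T(I) = -2 + I/3 (T(I) = -2 + (I + 0*I)/3 = -2 + (I + 0)/3 = -2 + I/3)
(N - 1429) + T(-40) = (2761 - 1429) + (-2 + (⅓)*(-40)) = 1332 + (-2 - 40/3) = 1332 - 46/3 = 3950/3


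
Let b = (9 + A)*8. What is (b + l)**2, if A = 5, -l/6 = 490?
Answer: 7997584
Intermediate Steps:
l = -2940 (l = -6*490 = -2940)
b = 112 (b = (9 + 5)*8 = 14*8 = 112)
(b + l)**2 = (112 - 2940)**2 = (-2828)**2 = 7997584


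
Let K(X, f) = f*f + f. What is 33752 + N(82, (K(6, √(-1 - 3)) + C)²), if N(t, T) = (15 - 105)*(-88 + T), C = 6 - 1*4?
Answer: 41672 + 720*I ≈ 41672.0 + 720.0*I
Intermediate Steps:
C = 2 (C = 6 - 4 = 2)
K(X, f) = f + f² (K(X, f) = f² + f = f + f²)
N(t, T) = 7920 - 90*T (N(t, T) = -90*(-88 + T) = 7920 - 90*T)
33752 + N(82, (K(6, √(-1 - 3)) + C)²) = 33752 + (7920 - 90*(√(-1 - 3)*(1 + √(-1 - 3)) + 2)²) = 33752 + (7920 - 90*(√(-4)*(1 + √(-4)) + 2)²) = 33752 + (7920 - 90*((2*I)*(1 + 2*I) + 2)²) = 33752 + (7920 - 90*(2*I*(1 + 2*I) + 2)²) = 33752 + (7920 - 90*(2 + 2*I*(1 + 2*I))²) = 41672 - 90*(2 + 2*I*(1 + 2*I))²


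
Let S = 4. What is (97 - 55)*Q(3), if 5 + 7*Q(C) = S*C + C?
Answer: 60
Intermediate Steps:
Q(C) = -5/7 + 5*C/7 (Q(C) = -5/7 + (4*C + C)/7 = -5/7 + (5*C)/7 = -5/7 + 5*C/7)
(97 - 55)*Q(3) = (97 - 55)*(-5/7 + (5/7)*3) = 42*(-5/7 + 15/7) = 42*(10/7) = 60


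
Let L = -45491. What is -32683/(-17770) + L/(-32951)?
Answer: 1885312603/585539270 ≈ 3.2198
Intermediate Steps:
-32683/(-17770) + L/(-32951) = -32683/(-17770) - 45491/(-32951) = -32683*(-1/17770) - 45491*(-1/32951) = 32683/17770 + 45491/32951 = 1885312603/585539270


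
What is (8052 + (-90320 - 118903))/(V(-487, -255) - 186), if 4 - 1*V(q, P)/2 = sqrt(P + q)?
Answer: 17904219/17326 - 201171*I*sqrt(742)/17326 ≈ 1033.4 - 316.28*I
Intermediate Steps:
V(q, P) = 8 - 2*sqrt(P + q)
(8052 + (-90320 - 118903))/(V(-487, -255) - 186) = (8052 + (-90320 - 118903))/((8 - 2*sqrt(-255 - 487)) - 186) = (8052 - 209223)/((8 - 2*I*sqrt(742)) - 186) = -201171/((8 - 2*I*sqrt(742)) - 186) = -201171/(-178 - 2*I*sqrt(742))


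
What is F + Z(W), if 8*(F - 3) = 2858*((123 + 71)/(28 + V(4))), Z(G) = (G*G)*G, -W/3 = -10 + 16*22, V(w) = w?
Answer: -69122778059/64 ≈ -1.0800e+9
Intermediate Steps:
W = -1026 (W = -3*(-10 + 16*22) = -3*(-10 + 352) = -3*342 = -1026)
Z(G) = G**3 (Z(G) = G**2*G = G**3)
F = 138805/64 (F = 3 + (2858*((123 + 71)/(28 + 4)))/8 = 3 + (2858*(194/32))/8 = 3 + (2858*(194*(1/32)))/8 = 3 + (2858*(97/16))/8 = 3 + (1/8)*(138613/8) = 3 + 138613/64 = 138805/64 ≈ 2168.8)
F + Z(W) = 138805/64 + (-1026)**3 = 138805/64 - 1080045576 = -69122778059/64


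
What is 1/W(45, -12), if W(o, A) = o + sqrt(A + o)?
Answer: 15/664 - sqrt(33)/1992 ≈ 0.019707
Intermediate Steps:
1/W(45, -12) = 1/(45 + sqrt(-12 + 45)) = 1/(45 + sqrt(33))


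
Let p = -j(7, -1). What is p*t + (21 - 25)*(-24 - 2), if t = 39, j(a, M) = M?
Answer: 143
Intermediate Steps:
p = 1 (p = -1*(-1) = 1)
p*t + (21 - 25)*(-24 - 2) = 1*39 + (21 - 25)*(-24 - 2) = 39 - 4*(-26) = 39 + 104 = 143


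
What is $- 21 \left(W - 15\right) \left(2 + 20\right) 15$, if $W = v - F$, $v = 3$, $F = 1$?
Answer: $90090$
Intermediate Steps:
$W = 2$ ($W = 3 - 1 = 2$)
$- 21 \left(W - 15\right) \left(2 + 20\right) 15 = - 21 \left(2 - 15\right) \left(2 + 20\right) 15 = - 21 \left(\left(-13\right) 22\right) 15 = \left(-21\right) \left(-286\right) 15 = 6006 \cdot 15 = 90090$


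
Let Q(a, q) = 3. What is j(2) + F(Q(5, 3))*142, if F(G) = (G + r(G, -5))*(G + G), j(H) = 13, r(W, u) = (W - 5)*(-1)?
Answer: 4273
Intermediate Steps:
r(W, u) = 5 - W (r(W, u) = (-5 + W)*(-1) = 5 - W)
F(G) = 10*G (F(G) = (G + (5 - G))*(G + G) = 5*(2*G) = 10*G)
j(2) + F(Q(5, 3))*142 = 13 + (10*3)*142 = 13 + 30*142 = 13 + 4260 = 4273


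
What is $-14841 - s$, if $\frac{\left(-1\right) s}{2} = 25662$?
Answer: $36483$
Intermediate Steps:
$s = -51324$ ($s = \left(-2\right) 25662 = -51324$)
$-14841 - s = -14841 - -51324 = -14841 + 51324 = 36483$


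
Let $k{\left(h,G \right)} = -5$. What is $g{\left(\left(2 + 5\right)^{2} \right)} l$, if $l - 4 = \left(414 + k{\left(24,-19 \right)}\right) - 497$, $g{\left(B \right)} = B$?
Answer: $-4116$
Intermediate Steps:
$l = -84$ ($l = 4 + \left(\left(414 - 5\right) - 497\right) = 4 + \left(409 - 497\right) = 4 - 88 = -84$)
$g{\left(\left(2 + 5\right)^{2} \right)} l = \left(2 + 5\right)^{2} \left(-84\right) = 7^{2} \left(-84\right) = 49 \left(-84\right) = -4116$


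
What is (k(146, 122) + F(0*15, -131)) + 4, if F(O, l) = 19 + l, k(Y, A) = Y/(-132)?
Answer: -7201/66 ≈ -109.11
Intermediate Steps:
k(Y, A) = -Y/132 (k(Y, A) = Y*(-1/132) = -Y/132)
(k(146, 122) + F(0*15, -131)) + 4 = (-1/132*146 + (19 - 131)) + 4 = (-73/66 - 112) + 4 = -7465/66 + 4 = -7201/66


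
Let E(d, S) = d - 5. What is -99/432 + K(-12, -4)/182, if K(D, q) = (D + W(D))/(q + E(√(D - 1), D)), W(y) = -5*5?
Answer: -43051/205296 + 37*I*√13/17108 ≈ -0.2097 + 0.0077978*I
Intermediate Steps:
E(d, S) = -5 + d
W(y) = -25
K(D, q) = (-25 + D)/(-5 + q + √(-1 + D)) (K(D, q) = (D - 25)/(q + (-5 + √(D - 1))) = (-25 + D)/(q + (-5 + √(-1 + D))) = (-25 + D)/(-5 + q + √(-1 + D)))
-99/432 + K(-12, -4)/182 = -99/432 + ((-25 - 12)/(-5 - 4 + √(-1 - 12)))/182 = -99*1/432 + (-37/(-5 - 4 + √(-13)))*(1/182) = -11/48 + (-37/(-5 - 4 + I*√13))*(1/182) = -11/48 + (-37/(-9 + I*√13))*(1/182) = -11/48 - 37/(-9 + I*√13)*(1/182) = -11/48 - 37/(182*(-9 + I*√13))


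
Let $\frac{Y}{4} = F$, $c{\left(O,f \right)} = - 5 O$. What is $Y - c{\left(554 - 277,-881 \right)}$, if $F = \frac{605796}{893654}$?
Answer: $\frac{620066987}{446827} \approx 1387.7$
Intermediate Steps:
$F = \frac{302898}{446827}$ ($F = 605796 \cdot \frac{1}{893654} = \frac{302898}{446827} \approx 0.67789$)
$Y = \frac{1211592}{446827}$ ($Y = 4 \cdot \frac{302898}{446827} = \frac{1211592}{446827} \approx 2.7115$)
$Y - c{\left(554 - 277,-881 \right)} = \frac{1211592}{446827} - - 5 \left(554 - 277\right) = \frac{1211592}{446827} - \left(-5\right) 277 = \frac{1211592}{446827} - -1385 = \frac{1211592}{446827} + 1385 = \frac{620066987}{446827}$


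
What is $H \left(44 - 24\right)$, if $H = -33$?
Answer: $-660$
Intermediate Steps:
$H \left(44 - 24\right) = - 33 \left(44 - 24\right) = \left(-33\right) 20 = -660$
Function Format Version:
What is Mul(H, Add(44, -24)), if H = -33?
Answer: -660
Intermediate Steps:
Mul(H, Add(44, -24)) = Mul(-33, Add(44, -24)) = Mul(-33, 20) = -660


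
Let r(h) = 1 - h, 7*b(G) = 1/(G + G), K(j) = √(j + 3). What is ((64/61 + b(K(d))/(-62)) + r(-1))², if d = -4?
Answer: 26065452983/2803490704 + 3*I/427 ≈ 9.2975 + 0.0070258*I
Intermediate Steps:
K(j) = √(3 + j)
b(G) = 1/(14*G) (b(G) = 1/(7*(G + G)) = 1/(7*((2*G))) = (1/(2*G))/7 = 1/(14*G))
((64/61 + b(K(d))/(-62)) + r(-1))² = ((64/61 + (1/(14*(√(3 - 4))))/(-62)) + (1 - 1*(-1)))² = ((64*(1/61) + (1/(14*(√(-1))))*(-1/62)) + (1 + 1))² = ((64/61 + (1/(14*I))*(-1/62)) + 2)² = ((64/61 + ((-I)/14)*(-1/62)) + 2)² = ((64/61 - I/14*(-1/62)) + 2)² = ((64/61 + I/868) + 2)² = (186/61 + I/868)²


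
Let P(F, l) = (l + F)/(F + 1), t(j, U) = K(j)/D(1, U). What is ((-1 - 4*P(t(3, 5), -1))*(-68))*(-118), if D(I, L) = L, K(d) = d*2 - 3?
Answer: 0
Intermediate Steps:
K(d) = -3 + 2*d (K(d) = 2*d - 3 = -3 + 2*d)
t(j, U) = (-3 + 2*j)/U
P(F, l) = (F + l)/(1 + F)
((-1 - 4*P(t(3, 5), -1))*(-68))*(-118) = ((-1 - 4*((-3 + 2*3)/5 - 1)/(1 + (-3 + 2*3)/5))*(-68))*(-118) = ((-1 - 4*((-3 + 6)/5 - 1)/(1 + (-3 + 6)/5))*(-68))*(-118) = ((-1 - 4*((⅕)*3 - 1)/(1 + (⅕)*3))*(-68))*(-118) = ((-1 - 4*(⅗ - 1)/(1 + ⅗))*(-68))*(-118) = ((-1 - 4*(-2)/(8/5*5))*(-68))*(-118) = ((-1 - 5*(-2)/(2*5))*(-68))*(-118) = ((-1 - 4*(-¼))*(-68))*(-118) = ((-1 + 1)*(-68))*(-118) = (0*(-68))*(-118) = 0*(-118) = 0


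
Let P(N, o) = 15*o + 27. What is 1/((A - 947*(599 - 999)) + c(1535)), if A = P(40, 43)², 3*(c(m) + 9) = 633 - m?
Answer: 3/2490223 ≈ 1.2047e-6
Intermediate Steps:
P(N, o) = 27 + 15*o
c(m) = 202 - m/3 (c(m) = -9 + (633 - m)/3 = -9 + (211 - m/3) = 202 - m/3)
A = 451584 (A = (27 + 15*43)² = (27 + 645)² = 672² = 451584)
1/((A - 947*(599 - 999)) + c(1535)) = 1/((451584 - 947*(599 - 999)) + (202 - ⅓*1535)) = 1/((451584 - 947*(-400)) + (202 - 1535/3)) = 1/((451584 + 378800) - 929/3) = 1/(830384 - 929/3) = 1/(2490223/3) = 3/2490223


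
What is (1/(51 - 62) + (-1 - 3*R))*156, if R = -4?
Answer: 18720/11 ≈ 1701.8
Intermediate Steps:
(1/(51 - 62) + (-1 - 3*R))*156 = (1/(51 - 62) + (-1 - 3*(-4)))*156 = (1/(-11) + (-1 + 12))*156 = (-1/11 + 11)*156 = (120/11)*156 = 18720/11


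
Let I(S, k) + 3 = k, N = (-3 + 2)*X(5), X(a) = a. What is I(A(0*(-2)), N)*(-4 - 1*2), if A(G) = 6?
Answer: 48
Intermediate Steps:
N = -5 (N = (-3 + 2)*5 = -1*5 = -5)
I(S, k) = -3 + k
I(A(0*(-2)), N)*(-4 - 1*2) = (-3 - 5)*(-4 - 1*2) = -8*(-4 - 2) = -8*(-6) = 48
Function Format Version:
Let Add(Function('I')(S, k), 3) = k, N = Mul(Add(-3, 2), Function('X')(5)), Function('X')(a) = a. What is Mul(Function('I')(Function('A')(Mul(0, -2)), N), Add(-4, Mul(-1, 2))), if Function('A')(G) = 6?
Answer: 48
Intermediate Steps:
N = -5 (N = Mul(Add(-3, 2), 5) = Mul(-1, 5) = -5)
Function('I')(S, k) = Add(-3, k)
Mul(Function('I')(Function('A')(Mul(0, -2)), N), Add(-4, Mul(-1, 2))) = Mul(Add(-3, -5), Add(-4, Mul(-1, 2))) = Mul(-8, Add(-4, -2)) = Mul(-8, -6) = 48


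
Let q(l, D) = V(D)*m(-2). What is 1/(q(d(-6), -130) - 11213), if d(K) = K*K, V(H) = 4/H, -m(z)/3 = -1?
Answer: -65/728851 ≈ -8.9181e-5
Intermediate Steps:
m(z) = 3 (m(z) = -3*(-1) = 3)
d(K) = K**2
q(l, D) = 12/D (q(l, D) = (4/D)*3 = 12/D)
1/(q(d(-6), -130) - 11213) = 1/(12/(-130) - 11213) = 1/(12*(-1/130) - 11213) = 1/(-6/65 - 11213) = 1/(-728851/65) = -65/728851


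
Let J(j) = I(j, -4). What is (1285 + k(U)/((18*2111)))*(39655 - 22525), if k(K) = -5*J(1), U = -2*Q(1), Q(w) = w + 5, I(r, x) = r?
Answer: 139402298375/6333 ≈ 2.2012e+7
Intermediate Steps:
J(j) = j
Q(w) = 5 + w
U = -12 (U = -2*(5 + 1) = -2*6 = -12)
k(K) = -5 (k(K) = -5*1 = -5)
(1285 + k(U)/((18*2111)))*(39655 - 22525) = (1285 - 5/(18*2111))*(39655 - 22525) = (1285 - 5/37998)*17130 = (48827425/37998)*17130 = 139402298375/6333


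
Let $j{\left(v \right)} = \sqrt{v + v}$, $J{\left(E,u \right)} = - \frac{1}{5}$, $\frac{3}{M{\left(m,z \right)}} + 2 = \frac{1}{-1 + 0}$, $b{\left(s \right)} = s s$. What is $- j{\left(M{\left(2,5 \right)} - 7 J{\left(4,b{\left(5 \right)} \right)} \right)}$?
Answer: $- \frac{2 \sqrt{5}}{5} \approx -0.89443$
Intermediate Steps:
$b{\left(s \right)} = s^{2}$
$M{\left(m,z \right)} = -1$ ($M{\left(m,z \right)} = \frac{3}{-2 + \frac{1}{-1 + 0}} = \frac{3}{-2 + \frac{1}{-1}} = \frac{3}{-2 - 1} = \frac{3}{-3} = 3 \left(- \frac{1}{3}\right) = -1$)
$J{\left(E,u \right)} = - \frac{1}{5}$ ($J{\left(E,u \right)} = \left(-1\right) \frac{1}{5} = - \frac{1}{5}$)
$j{\left(v \right)} = \sqrt{2} \sqrt{v}$ ($j{\left(v \right)} = \sqrt{2 v} = \sqrt{2} \sqrt{v}$)
$- j{\left(M{\left(2,5 \right)} - 7 J{\left(4,b{\left(5 \right)} \right)} \right)} = - \sqrt{2} \sqrt{-1 - - \frac{7}{5}} = - \sqrt{2} \sqrt{-1 + \frac{7}{5}} = - \sqrt{2} \sqrt{\frac{2}{5}} = - \sqrt{2} \frac{\sqrt{10}}{5} = - \frac{2 \sqrt{5}}{5}$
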